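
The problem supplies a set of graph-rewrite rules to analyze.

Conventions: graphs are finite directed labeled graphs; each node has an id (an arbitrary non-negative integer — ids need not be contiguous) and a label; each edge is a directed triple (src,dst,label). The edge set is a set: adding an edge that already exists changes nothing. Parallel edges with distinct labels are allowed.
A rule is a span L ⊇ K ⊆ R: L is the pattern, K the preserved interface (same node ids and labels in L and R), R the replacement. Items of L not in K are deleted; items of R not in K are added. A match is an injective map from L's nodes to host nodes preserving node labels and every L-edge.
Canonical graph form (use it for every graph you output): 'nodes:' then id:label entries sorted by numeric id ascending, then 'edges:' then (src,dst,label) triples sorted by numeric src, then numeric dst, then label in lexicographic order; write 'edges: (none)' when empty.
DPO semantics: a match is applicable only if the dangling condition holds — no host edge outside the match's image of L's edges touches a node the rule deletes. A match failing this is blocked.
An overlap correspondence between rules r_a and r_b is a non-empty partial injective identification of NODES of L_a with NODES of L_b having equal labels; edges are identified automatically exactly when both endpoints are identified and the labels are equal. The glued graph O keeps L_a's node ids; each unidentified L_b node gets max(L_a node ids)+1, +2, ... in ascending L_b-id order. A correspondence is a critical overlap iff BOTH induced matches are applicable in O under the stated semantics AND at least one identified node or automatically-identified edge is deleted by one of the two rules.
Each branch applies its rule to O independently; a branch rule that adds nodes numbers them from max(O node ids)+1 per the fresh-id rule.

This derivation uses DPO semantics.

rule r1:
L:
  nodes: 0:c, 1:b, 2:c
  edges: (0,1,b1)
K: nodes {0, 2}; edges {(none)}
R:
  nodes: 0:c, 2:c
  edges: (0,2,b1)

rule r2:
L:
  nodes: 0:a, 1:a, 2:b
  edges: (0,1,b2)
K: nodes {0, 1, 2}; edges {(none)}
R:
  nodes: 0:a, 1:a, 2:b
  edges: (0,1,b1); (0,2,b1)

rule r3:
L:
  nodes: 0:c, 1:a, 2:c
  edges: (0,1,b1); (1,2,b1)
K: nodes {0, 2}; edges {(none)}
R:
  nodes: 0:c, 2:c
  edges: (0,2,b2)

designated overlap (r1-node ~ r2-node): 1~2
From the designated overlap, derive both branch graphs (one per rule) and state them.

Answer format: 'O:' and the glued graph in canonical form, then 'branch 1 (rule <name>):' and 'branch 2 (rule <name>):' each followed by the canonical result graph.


O:
nodes: 0:c, 1:b, 2:c, 3:a, 4:a
edges: (0,1,b1); (3,4,b2)
branch 1 (rule r1):
nodes: 0:c, 2:c, 3:a, 4:a
edges: (0,2,b1); (3,4,b2)
branch 2 (rule r2):
nodes: 0:c, 1:b, 2:c, 3:a, 4:a
edges: (0,1,b1); (3,1,b1); (3,4,b1)


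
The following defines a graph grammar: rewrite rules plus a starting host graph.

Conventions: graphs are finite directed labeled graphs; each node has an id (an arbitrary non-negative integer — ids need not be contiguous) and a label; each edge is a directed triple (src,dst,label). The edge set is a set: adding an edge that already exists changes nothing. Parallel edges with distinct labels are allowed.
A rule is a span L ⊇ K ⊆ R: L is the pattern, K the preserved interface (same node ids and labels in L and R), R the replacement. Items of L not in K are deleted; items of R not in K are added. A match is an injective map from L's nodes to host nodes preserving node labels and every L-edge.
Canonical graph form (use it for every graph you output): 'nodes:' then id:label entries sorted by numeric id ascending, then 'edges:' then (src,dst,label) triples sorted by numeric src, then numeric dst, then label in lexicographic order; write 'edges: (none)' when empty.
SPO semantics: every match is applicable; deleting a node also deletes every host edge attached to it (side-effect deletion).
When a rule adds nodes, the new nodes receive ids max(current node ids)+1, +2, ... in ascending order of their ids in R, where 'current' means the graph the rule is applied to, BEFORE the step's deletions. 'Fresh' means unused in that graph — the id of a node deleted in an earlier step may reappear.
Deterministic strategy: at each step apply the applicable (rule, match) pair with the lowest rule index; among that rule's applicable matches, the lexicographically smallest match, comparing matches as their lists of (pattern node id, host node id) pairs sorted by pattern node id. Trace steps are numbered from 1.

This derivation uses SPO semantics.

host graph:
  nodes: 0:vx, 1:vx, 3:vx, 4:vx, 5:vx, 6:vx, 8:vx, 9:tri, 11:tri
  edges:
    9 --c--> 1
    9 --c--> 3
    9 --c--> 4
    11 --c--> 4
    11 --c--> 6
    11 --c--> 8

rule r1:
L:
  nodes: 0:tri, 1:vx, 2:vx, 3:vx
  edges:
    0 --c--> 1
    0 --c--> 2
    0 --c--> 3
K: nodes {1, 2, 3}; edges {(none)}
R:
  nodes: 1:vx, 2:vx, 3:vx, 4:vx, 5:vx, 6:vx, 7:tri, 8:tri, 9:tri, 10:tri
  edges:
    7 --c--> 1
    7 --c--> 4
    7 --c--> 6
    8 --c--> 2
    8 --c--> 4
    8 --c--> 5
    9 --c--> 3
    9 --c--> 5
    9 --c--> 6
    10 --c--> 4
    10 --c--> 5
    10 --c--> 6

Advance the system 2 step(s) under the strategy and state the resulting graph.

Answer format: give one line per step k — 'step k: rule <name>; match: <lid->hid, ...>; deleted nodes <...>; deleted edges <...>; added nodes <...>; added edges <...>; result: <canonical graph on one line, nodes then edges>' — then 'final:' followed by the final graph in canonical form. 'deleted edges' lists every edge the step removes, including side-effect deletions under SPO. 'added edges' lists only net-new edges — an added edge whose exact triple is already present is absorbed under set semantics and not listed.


step 1: rule r1; match: 0->9, 1->1, 2->3, 3->4; deleted nodes 9; deleted edges (9,1,c); (9,3,c); (9,4,c); added nodes 12, 13, 14, 15, 16, 17, 18; added edges (15,1,c); (15,12,c); (15,14,c); (16,3,c); (16,12,c); (16,13,c); (17,4,c); (17,13,c); (17,14,c); (18,12,c); (18,13,c); (18,14,c); result: nodes: 0:vx, 1:vx, 3:vx, 4:vx, 5:vx, 6:vx, 8:vx, 11:tri, 12:vx, 13:vx, 14:vx, 15:tri, 16:tri, 17:tri, 18:tri edges: (11,4,c); (11,6,c); (11,8,c); (15,1,c); (15,12,c); (15,14,c); (16,3,c); (16,12,c); (16,13,c); (17,4,c); (17,13,c); (17,14,c); (18,12,c); (18,13,c); (18,14,c)
step 2: rule r1; match: 0->11, 1->4, 2->6, 3->8; deleted nodes 11; deleted edges (11,4,c); (11,6,c); (11,8,c); added nodes 19, 20, 21, 22, 23, 24, 25; added edges (22,4,c); (22,19,c); (22,21,c); (23,6,c); (23,19,c); (23,20,c); (24,8,c); (24,20,c); (24,21,c); (25,19,c); (25,20,c); (25,21,c); result: nodes: 0:vx, 1:vx, 3:vx, 4:vx, 5:vx, 6:vx, 8:vx, 12:vx, 13:vx, 14:vx, 15:tri, 16:tri, 17:tri, 18:tri, 19:vx, 20:vx, 21:vx, 22:tri, 23:tri, 24:tri, 25:tri edges: (15,1,c); (15,12,c); (15,14,c); (16,3,c); (16,12,c); (16,13,c); (17,4,c); (17,13,c); (17,14,c); (18,12,c); (18,13,c); (18,14,c); (22,4,c); (22,19,c); (22,21,c); (23,6,c); (23,19,c); (23,20,c); (24,8,c); (24,20,c); (24,21,c); (25,19,c); (25,20,c); (25,21,c)
final:
nodes: 0:vx, 1:vx, 3:vx, 4:vx, 5:vx, 6:vx, 8:vx, 12:vx, 13:vx, 14:vx, 15:tri, 16:tri, 17:tri, 18:tri, 19:vx, 20:vx, 21:vx, 22:tri, 23:tri, 24:tri, 25:tri
edges: (15,1,c); (15,12,c); (15,14,c); (16,3,c); (16,12,c); (16,13,c); (17,4,c); (17,13,c); (17,14,c); (18,12,c); (18,13,c); (18,14,c); (22,4,c); (22,19,c); (22,21,c); (23,6,c); (23,19,c); (23,20,c); (24,8,c); (24,20,c); (24,21,c); (25,19,c); (25,20,c); (25,21,c)


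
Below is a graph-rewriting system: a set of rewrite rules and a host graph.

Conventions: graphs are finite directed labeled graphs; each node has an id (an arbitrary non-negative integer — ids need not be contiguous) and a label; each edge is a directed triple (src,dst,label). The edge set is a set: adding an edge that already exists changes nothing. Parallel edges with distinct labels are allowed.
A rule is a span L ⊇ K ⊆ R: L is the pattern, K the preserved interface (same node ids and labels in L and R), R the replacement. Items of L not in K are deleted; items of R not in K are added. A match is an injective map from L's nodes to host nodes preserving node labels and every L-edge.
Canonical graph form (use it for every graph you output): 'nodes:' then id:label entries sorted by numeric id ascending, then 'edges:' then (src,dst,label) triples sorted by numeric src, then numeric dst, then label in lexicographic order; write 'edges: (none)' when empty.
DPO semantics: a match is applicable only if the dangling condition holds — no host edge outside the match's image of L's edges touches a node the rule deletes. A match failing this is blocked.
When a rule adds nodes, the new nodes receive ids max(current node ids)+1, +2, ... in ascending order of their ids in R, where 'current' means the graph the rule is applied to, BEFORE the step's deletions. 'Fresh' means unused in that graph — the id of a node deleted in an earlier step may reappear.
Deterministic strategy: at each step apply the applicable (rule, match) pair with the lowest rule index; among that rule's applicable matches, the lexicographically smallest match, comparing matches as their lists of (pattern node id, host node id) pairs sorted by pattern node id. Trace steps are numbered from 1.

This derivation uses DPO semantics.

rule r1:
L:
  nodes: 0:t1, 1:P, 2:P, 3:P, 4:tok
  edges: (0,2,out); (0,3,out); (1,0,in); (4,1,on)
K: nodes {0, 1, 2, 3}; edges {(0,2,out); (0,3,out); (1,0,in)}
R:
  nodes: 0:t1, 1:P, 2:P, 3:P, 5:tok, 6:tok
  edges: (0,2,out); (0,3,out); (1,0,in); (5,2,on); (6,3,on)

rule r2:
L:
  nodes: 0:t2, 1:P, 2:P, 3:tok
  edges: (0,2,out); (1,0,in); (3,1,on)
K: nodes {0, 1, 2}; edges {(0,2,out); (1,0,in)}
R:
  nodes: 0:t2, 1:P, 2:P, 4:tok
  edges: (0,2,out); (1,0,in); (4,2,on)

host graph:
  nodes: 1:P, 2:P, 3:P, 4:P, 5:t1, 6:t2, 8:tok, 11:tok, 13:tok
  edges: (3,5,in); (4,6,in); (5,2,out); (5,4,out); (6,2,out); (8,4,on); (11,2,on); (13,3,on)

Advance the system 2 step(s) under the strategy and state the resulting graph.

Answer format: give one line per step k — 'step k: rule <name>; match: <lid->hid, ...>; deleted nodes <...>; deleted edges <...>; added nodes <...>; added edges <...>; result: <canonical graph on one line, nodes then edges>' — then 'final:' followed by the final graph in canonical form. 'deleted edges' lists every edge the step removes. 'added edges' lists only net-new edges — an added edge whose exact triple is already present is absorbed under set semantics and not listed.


step 1: rule r1; match: 0->5, 1->3, 2->2, 3->4, 4->13; deleted nodes 13; deleted edges (13,3,on); added nodes 14, 15; added edges (14,2,on); (15,4,on); result: nodes: 1:P, 2:P, 3:P, 4:P, 5:t1, 6:t2, 8:tok, 11:tok, 14:tok, 15:tok edges: (3,5,in); (4,6,in); (5,2,out); (5,4,out); (6,2,out); (8,4,on); (11,2,on); (14,2,on); (15,4,on)
step 2: rule r2; match: 0->6, 1->4, 2->2, 3->8; deleted nodes 8; deleted edges (8,4,on); added nodes 16; added edges (16,2,on); result: nodes: 1:P, 2:P, 3:P, 4:P, 5:t1, 6:t2, 11:tok, 14:tok, 15:tok, 16:tok edges: (3,5,in); (4,6,in); (5,2,out); (5,4,out); (6,2,out); (11,2,on); (14,2,on); (15,4,on); (16,2,on)
final:
nodes: 1:P, 2:P, 3:P, 4:P, 5:t1, 6:t2, 11:tok, 14:tok, 15:tok, 16:tok
edges: (3,5,in); (4,6,in); (5,2,out); (5,4,out); (6,2,out); (11,2,on); (14,2,on); (15,4,on); (16,2,on)


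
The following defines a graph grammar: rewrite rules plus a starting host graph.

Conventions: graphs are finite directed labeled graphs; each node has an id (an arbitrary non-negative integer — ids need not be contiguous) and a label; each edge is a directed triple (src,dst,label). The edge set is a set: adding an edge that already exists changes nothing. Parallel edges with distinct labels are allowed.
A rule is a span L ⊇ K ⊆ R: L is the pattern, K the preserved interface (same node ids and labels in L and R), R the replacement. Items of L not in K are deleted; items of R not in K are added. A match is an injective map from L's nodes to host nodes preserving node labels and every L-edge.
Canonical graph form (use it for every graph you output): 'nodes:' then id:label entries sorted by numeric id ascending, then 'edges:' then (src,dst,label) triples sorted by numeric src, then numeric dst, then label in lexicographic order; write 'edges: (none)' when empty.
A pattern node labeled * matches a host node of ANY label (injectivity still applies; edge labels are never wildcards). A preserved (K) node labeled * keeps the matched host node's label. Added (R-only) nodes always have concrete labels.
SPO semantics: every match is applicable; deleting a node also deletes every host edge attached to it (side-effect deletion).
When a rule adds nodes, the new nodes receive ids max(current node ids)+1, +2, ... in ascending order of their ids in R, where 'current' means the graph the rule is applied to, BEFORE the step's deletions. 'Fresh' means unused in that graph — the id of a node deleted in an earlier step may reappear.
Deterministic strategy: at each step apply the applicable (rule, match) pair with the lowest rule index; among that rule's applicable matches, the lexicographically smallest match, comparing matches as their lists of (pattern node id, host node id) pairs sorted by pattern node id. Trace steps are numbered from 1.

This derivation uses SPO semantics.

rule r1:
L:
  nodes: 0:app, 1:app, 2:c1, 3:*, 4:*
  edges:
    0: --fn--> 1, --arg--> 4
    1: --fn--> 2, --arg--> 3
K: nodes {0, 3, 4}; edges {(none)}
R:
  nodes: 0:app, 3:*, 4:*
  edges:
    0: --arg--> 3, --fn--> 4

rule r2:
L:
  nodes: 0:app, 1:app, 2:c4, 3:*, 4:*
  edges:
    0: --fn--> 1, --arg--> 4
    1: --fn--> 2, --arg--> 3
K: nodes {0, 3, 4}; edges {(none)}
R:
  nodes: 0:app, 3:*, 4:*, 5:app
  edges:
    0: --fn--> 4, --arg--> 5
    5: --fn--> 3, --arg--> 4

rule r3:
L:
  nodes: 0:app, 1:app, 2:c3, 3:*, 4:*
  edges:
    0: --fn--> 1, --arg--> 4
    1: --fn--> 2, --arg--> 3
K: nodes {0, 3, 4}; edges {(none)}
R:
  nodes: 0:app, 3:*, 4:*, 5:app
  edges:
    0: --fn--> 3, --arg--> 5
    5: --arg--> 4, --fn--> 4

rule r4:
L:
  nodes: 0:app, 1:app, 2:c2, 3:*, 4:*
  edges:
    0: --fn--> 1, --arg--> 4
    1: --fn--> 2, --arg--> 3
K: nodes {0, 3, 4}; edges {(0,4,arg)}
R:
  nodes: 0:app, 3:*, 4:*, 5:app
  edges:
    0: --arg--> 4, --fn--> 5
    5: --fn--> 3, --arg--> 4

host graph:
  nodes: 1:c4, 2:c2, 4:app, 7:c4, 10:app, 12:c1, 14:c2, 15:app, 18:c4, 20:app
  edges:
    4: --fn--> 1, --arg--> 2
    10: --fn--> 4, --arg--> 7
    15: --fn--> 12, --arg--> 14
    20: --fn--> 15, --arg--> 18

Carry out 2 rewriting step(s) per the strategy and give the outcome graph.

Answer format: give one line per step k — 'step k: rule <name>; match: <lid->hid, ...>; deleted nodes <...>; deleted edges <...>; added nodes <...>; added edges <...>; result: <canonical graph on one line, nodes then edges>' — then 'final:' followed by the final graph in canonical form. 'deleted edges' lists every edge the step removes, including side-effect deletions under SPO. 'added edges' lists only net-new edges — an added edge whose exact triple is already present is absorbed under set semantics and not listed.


step 1: rule r1; match: 0->20, 1->15, 2->12, 3->14, 4->18; deleted nodes 12, 15; deleted edges (15,12,fn); (15,14,arg); (20,15,fn); (20,18,arg); added nodes (none); added edges (20,14,arg); (20,18,fn); result: nodes: 1:c4, 2:c2, 4:app, 7:c4, 10:app, 14:c2, 18:c4, 20:app edges: (4,1,fn); (4,2,arg); (10,4,fn); (10,7,arg); (20,14,arg); (20,18,fn)
step 2: rule r2; match: 0->10, 1->4, 2->1, 3->2, 4->7; deleted nodes 1, 4; deleted edges (4,1,fn); (4,2,arg); (10,4,fn); (10,7,arg); added nodes 21; added edges (10,7,fn); (10,21,arg); (21,2,fn); (21,7,arg); result: nodes: 2:c2, 7:c4, 10:app, 14:c2, 18:c4, 20:app, 21:app edges: (10,7,fn); (10,21,arg); (20,14,arg); (20,18,fn); (21,2,fn); (21,7,arg)
final:
nodes: 2:c2, 7:c4, 10:app, 14:c2, 18:c4, 20:app, 21:app
edges: (10,7,fn); (10,21,arg); (20,14,arg); (20,18,fn); (21,2,fn); (21,7,arg)


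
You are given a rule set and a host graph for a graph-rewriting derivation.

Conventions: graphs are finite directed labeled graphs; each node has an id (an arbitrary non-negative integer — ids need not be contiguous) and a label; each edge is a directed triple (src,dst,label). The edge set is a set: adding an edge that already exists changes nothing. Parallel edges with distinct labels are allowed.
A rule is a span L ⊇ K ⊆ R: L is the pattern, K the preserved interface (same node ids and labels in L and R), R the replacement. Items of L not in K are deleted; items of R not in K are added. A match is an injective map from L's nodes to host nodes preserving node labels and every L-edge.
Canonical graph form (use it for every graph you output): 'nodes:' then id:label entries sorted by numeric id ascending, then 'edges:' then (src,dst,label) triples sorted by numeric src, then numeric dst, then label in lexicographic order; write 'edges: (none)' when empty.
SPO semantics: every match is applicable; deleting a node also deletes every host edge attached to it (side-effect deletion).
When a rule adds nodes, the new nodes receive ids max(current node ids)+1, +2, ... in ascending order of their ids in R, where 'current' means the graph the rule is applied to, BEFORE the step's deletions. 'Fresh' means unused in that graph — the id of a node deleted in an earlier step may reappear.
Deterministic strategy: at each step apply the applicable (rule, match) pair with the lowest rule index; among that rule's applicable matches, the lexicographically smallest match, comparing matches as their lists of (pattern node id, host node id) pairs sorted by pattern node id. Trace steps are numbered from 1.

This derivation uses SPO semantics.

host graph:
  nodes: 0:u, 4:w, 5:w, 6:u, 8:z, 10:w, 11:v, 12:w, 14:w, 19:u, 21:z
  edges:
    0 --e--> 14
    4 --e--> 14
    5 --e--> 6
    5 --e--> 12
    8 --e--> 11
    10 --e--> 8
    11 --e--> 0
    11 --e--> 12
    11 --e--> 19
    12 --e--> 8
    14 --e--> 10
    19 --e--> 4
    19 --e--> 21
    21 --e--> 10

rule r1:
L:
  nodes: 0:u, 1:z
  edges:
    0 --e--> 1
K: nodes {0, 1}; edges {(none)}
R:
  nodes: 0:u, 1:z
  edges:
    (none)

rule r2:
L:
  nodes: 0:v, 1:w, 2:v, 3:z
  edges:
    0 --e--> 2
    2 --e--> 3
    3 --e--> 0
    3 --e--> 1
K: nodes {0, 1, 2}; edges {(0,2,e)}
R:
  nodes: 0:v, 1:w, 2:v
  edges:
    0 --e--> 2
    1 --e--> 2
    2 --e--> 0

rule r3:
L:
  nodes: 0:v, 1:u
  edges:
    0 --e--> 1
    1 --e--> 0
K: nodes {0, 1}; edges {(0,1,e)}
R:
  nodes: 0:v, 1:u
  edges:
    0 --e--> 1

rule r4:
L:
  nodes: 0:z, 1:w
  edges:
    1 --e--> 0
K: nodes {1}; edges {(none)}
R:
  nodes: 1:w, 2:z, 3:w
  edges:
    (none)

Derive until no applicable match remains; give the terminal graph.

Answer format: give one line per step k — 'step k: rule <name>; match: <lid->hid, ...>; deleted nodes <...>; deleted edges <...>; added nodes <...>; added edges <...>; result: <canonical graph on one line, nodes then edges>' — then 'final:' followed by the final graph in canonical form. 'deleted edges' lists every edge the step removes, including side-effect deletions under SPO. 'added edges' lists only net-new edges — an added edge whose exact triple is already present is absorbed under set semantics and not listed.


step 1: rule r1; match: 0->19, 1->21; deleted nodes (none); deleted edges (19,21,e); added nodes (none); added edges (none); result: nodes: 0:u, 4:w, 5:w, 6:u, 8:z, 10:w, 11:v, 12:w, 14:w, 19:u, 21:z edges: (0,14,e); (4,14,e); (5,6,e); (5,12,e); (8,11,e); (10,8,e); (11,0,e); (11,12,e); (11,19,e); (12,8,e); (14,10,e); (19,4,e); (21,10,e)
step 2: rule r4; match: 0->8, 1->10; deleted nodes 8; deleted edges (8,11,e); (10,8,e); (12,8,e); added nodes 22, 23; added edges (none); result: nodes: 0:u, 4:w, 5:w, 6:u, 10:w, 11:v, 12:w, 14:w, 19:u, 21:z, 22:z, 23:w edges: (0,14,e); (4,14,e); (5,6,e); (5,12,e); (11,0,e); (11,12,e); (11,19,e); (14,10,e); (19,4,e); (21,10,e)
final:
nodes: 0:u, 4:w, 5:w, 6:u, 10:w, 11:v, 12:w, 14:w, 19:u, 21:z, 22:z, 23:w
edges: (0,14,e); (4,14,e); (5,6,e); (5,12,e); (11,0,e); (11,12,e); (11,19,e); (14,10,e); (19,4,e); (21,10,e)


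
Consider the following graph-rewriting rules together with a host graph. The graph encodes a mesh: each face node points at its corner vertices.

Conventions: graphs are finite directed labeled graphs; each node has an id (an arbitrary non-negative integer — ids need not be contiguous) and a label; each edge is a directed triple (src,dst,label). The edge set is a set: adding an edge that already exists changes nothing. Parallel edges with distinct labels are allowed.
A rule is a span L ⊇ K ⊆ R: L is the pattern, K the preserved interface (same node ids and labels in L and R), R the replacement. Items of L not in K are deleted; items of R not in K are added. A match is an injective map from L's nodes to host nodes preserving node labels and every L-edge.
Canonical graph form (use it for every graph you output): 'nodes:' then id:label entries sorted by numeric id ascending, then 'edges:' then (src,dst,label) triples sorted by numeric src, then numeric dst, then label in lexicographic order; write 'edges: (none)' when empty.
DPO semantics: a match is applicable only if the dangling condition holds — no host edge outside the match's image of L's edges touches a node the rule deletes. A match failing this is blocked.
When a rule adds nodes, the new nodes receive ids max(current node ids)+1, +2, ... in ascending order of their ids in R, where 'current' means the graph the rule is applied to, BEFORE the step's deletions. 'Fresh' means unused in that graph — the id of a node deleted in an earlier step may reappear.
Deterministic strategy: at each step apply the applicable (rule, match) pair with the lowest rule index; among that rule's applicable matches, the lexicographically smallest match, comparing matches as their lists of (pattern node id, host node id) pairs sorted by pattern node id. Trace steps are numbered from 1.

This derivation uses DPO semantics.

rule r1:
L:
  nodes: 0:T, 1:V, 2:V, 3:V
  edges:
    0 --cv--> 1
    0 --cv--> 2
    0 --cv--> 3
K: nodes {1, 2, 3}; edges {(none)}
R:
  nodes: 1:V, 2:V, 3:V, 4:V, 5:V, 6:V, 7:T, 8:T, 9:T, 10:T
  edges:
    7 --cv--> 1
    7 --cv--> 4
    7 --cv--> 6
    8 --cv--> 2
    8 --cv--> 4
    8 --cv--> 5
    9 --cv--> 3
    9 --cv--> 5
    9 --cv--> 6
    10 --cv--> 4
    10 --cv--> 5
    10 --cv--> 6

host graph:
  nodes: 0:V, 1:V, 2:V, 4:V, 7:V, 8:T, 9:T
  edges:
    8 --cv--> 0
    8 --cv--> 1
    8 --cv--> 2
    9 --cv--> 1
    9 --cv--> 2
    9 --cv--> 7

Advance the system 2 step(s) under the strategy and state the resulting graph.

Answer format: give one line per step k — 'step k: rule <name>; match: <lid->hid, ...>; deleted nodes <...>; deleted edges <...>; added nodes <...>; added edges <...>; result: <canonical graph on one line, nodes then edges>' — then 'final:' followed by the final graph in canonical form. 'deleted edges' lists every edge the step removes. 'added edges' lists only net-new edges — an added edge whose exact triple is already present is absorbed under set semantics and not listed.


step 1: rule r1; match: 0->8, 1->0, 2->1, 3->2; deleted nodes 8; deleted edges (8,0,cv); (8,1,cv); (8,2,cv); added nodes 10, 11, 12, 13, 14, 15, 16; added edges (13,0,cv); (13,10,cv); (13,12,cv); (14,1,cv); (14,10,cv); (14,11,cv); (15,2,cv); (15,11,cv); (15,12,cv); (16,10,cv); (16,11,cv); (16,12,cv); result: nodes: 0:V, 1:V, 2:V, 4:V, 7:V, 9:T, 10:V, 11:V, 12:V, 13:T, 14:T, 15:T, 16:T edges: (9,1,cv); (9,2,cv); (9,7,cv); (13,0,cv); (13,10,cv); (13,12,cv); (14,1,cv); (14,10,cv); (14,11,cv); (15,2,cv); (15,11,cv); (15,12,cv); (16,10,cv); (16,11,cv); (16,12,cv)
step 2: rule r1; match: 0->9, 1->1, 2->2, 3->7; deleted nodes 9; deleted edges (9,1,cv); (9,2,cv); (9,7,cv); added nodes 17, 18, 19, 20, 21, 22, 23; added edges (20,1,cv); (20,17,cv); (20,19,cv); (21,2,cv); (21,17,cv); (21,18,cv); (22,7,cv); (22,18,cv); (22,19,cv); (23,17,cv); (23,18,cv); (23,19,cv); result: nodes: 0:V, 1:V, 2:V, 4:V, 7:V, 10:V, 11:V, 12:V, 13:T, 14:T, 15:T, 16:T, 17:V, 18:V, 19:V, 20:T, 21:T, 22:T, 23:T edges: (13,0,cv); (13,10,cv); (13,12,cv); (14,1,cv); (14,10,cv); (14,11,cv); (15,2,cv); (15,11,cv); (15,12,cv); (16,10,cv); (16,11,cv); (16,12,cv); (20,1,cv); (20,17,cv); (20,19,cv); (21,2,cv); (21,17,cv); (21,18,cv); (22,7,cv); (22,18,cv); (22,19,cv); (23,17,cv); (23,18,cv); (23,19,cv)
final:
nodes: 0:V, 1:V, 2:V, 4:V, 7:V, 10:V, 11:V, 12:V, 13:T, 14:T, 15:T, 16:T, 17:V, 18:V, 19:V, 20:T, 21:T, 22:T, 23:T
edges: (13,0,cv); (13,10,cv); (13,12,cv); (14,1,cv); (14,10,cv); (14,11,cv); (15,2,cv); (15,11,cv); (15,12,cv); (16,10,cv); (16,11,cv); (16,12,cv); (20,1,cv); (20,17,cv); (20,19,cv); (21,2,cv); (21,17,cv); (21,18,cv); (22,7,cv); (22,18,cv); (22,19,cv); (23,17,cv); (23,18,cv); (23,19,cv)


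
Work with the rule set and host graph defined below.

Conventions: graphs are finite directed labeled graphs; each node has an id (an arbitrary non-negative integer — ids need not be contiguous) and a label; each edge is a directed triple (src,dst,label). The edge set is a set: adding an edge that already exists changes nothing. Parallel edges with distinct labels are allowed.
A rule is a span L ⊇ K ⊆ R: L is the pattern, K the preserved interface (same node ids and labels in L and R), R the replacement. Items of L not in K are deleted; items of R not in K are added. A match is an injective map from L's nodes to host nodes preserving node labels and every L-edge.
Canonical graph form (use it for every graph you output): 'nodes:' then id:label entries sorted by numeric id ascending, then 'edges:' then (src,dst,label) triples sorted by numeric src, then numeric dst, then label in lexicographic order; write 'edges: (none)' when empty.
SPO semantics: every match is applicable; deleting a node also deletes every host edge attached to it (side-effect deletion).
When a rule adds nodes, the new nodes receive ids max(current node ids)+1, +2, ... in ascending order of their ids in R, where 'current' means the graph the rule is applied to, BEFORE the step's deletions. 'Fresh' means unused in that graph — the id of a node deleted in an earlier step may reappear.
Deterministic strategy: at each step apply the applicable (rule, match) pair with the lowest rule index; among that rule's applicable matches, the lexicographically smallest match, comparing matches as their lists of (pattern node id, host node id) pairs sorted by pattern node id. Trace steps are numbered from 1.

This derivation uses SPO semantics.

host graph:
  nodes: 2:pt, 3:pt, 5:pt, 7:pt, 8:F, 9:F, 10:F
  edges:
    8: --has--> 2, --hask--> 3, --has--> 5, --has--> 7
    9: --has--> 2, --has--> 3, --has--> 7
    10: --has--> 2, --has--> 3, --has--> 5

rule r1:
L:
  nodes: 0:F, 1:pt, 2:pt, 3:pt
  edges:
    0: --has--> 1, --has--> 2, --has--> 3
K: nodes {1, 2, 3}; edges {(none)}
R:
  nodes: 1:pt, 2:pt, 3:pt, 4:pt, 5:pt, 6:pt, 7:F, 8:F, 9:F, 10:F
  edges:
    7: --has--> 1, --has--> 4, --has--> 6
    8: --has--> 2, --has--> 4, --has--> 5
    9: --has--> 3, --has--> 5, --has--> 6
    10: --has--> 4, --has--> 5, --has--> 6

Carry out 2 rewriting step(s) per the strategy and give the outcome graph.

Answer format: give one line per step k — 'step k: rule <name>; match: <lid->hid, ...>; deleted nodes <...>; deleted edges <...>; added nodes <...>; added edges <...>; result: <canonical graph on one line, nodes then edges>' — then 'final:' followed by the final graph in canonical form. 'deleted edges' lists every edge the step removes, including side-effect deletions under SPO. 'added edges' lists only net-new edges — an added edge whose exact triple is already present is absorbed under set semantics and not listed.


step 1: rule r1; match: 0->8, 1->2, 2->5, 3->7; deleted nodes 8; deleted edges (8,2,has); (8,3,hask); (8,5,has); (8,7,has); added nodes 11, 12, 13, 14, 15, 16, 17; added edges (14,2,has); (14,11,has); (14,13,has); (15,5,has); (15,11,has); (15,12,has); (16,7,has); (16,12,has); (16,13,has); (17,11,has); (17,12,has); (17,13,has); result: nodes: 2:pt, 3:pt, 5:pt, 7:pt, 9:F, 10:F, 11:pt, 12:pt, 13:pt, 14:F, 15:F, 16:F, 17:F edges: (9,2,has); (9,3,has); (9,7,has); (10,2,has); (10,3,has); (10,5,has); (14,2,has); (14,11,has); (14,13,has); (15,5,has); (15,11,has); (15,12,has); (16,7,has); (16,12,has); (16,13,has); (17,11,has); (17,12,has); (17,13,has)
step 2: rule r1; match: 0->9, 1->2, 2->3, 3->7; deleted nodes 9; deleted edges (9,2,has); (9,3,has); (9,7,has); added nodes 18, 19, 20, 21, 22, 23, 24; added edges (21,2,has); (21,18,has); (21,20,has); (22,3,has); (22,18,has); (22,19,has); (23,7,has); (23,19,has); (23,20,has); (24,18,has); (24,19,has); (24,20,has); result: nodes: 2:pt, 3:pt, 5:pt, 7:pt, 10:F, 11:pt, 12:pt, 13:pt, 14:F, 15:F, 16:F, 17:F, 18:pt, 19:pt, 20:pt, 21:F, 22:F, 23:F, 24:F edges: (10,2,has); (10,3,has); (10,5,has); (14,2,has); (14,11,has); (14,13,has); (15,5,has); (15,11,has); (15,12,has); (16,7,has); (16,12,has); (16,13,has); (17,11,has); (17,12,has); (17,13,has); (21,2,has); (21,18,has); (21,20,has); (22,3,has); (22,18,has); (22,19,has); (23,7,has); (23,19,has); (23,20,has); (24,18,has); (24,19,has); (24,20,has)
final:
nodes: 2:pt, 3:pt, 5:pt, 7:pt, 10:F, 11:pt, 12:pt, 13:pt, 14:F, 15:F, 16:F, 17:F, 18:pt, 19:pt, 20:pt, 21:F, 22:F, 23:F, 24:F
edges: (10,2,has); (10,3,has); (10,5,has); (14,2,has); (14,11,has); (14,13,has); (15,5,has); (15,11,has); (15,12,has); (16,7,has); (16,12,has); (16,13,has); (17,11,has); (17,12,has); (17,13,has); (21,2,has); (21,18,has); (21,20,has); (22,3,has); (22,18,has); (22,19,has); (23,7,has); (23,19,has); (23,20,has); (24,18,has); (24,19,has); (24,20,has)


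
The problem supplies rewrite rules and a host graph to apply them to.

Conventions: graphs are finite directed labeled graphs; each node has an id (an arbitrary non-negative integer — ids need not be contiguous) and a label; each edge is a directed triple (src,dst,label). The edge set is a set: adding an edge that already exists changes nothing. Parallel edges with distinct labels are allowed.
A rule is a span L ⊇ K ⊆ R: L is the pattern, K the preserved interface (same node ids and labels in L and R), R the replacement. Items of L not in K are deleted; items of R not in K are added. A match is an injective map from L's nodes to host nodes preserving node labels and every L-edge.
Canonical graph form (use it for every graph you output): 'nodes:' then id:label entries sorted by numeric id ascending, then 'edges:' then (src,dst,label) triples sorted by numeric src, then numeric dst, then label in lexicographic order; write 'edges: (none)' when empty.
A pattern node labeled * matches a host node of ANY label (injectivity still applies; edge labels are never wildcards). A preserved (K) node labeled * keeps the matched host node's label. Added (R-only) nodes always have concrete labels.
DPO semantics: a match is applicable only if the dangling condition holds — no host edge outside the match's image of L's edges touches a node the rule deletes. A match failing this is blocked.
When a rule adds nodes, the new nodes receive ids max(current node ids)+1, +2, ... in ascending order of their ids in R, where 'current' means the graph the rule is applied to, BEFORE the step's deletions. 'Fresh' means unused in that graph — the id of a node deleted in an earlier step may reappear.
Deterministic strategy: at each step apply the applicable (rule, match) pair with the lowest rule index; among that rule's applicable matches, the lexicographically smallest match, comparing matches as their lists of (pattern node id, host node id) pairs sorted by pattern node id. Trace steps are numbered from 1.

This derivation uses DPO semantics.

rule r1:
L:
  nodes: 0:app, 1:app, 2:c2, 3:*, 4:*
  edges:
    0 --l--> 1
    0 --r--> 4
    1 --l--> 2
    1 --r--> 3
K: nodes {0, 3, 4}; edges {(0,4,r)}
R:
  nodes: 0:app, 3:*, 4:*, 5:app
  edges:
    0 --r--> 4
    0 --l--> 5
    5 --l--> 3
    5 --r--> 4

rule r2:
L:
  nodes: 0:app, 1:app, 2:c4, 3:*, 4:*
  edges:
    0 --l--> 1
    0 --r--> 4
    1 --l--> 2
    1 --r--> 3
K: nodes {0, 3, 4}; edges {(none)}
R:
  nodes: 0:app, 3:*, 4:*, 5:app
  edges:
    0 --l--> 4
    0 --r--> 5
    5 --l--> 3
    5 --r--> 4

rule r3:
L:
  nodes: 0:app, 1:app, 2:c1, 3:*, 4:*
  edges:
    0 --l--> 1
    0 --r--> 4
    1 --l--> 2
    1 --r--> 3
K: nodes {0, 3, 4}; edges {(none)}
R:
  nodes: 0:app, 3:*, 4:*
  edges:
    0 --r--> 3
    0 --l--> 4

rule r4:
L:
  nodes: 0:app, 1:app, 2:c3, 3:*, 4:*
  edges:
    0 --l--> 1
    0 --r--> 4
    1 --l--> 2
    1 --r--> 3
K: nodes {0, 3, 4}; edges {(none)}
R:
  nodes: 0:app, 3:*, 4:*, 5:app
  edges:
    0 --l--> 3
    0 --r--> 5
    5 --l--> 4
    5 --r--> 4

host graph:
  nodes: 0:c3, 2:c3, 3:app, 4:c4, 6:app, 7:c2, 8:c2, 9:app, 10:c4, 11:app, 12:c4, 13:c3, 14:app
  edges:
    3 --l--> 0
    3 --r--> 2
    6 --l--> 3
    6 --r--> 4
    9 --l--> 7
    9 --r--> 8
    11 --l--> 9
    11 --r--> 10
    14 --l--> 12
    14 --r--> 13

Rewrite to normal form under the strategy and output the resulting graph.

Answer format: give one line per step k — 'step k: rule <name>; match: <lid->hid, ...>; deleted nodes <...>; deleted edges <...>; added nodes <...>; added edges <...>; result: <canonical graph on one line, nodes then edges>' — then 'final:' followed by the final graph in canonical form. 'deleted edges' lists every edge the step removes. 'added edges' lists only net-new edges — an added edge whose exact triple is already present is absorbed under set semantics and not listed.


step 1: rule r1; match: 0->11, 1->9, 2->7, 3->8, 4->10; deleted nodes 7, 9; deleted edges (9,7,l); (9,8,r); (11,9,l); added nodes 15; added edges (11,15,l); (15,8,l); (15,10,r); result: nodes: 0:c3, 2:c3, 3:app, 4:c4, 6:app, 8:c2, 10:c4, 11:app, 12:c4, 13:c3, 14:app, 15:app edges: (3,0,l); (3,2,r); (6,3,l); (6,4,r); (11,10,r); (11,15,l); (14,12,l); (14,13,r); (15,8,l); (15,10,r)
step 2: rule r4; match: 0->6, 1->3, 2->0, 3->2, 4->4; deleted nodes 0, 3; deleted edges (3,0,l); (3,2,r); (6,3,l); (6,4,r); added nodes 16; added edges (6,2,l); (6,16,r); (16,4,l); (16,4,r); result: nodes: 2:c3, 4:c4, 6:app, 8:c2, 10:c4, 11:app, 12:c4, 13:c3, 14:app, 15:app, 16:app edges: (6,2,l); (6,16,r); (11,10,r); (11,15,l); (14,12,l); (14,13,r); (15,8,l); (15,10,r); (16,4,l); (16,4,r)
final:
nodes: 2:c3, 4:c4, 6:app, 8:c2, 10:c4, 11:app, 12:c4, 13:c3, 14:app, 15:app, 16:app
edges: (6,2,l); (6,16,r); (11,10,r); (11,15,l); (14,12,l); (14,13,r); (15,8,l); (15,10,r); (16,4,l); (16,4,r)


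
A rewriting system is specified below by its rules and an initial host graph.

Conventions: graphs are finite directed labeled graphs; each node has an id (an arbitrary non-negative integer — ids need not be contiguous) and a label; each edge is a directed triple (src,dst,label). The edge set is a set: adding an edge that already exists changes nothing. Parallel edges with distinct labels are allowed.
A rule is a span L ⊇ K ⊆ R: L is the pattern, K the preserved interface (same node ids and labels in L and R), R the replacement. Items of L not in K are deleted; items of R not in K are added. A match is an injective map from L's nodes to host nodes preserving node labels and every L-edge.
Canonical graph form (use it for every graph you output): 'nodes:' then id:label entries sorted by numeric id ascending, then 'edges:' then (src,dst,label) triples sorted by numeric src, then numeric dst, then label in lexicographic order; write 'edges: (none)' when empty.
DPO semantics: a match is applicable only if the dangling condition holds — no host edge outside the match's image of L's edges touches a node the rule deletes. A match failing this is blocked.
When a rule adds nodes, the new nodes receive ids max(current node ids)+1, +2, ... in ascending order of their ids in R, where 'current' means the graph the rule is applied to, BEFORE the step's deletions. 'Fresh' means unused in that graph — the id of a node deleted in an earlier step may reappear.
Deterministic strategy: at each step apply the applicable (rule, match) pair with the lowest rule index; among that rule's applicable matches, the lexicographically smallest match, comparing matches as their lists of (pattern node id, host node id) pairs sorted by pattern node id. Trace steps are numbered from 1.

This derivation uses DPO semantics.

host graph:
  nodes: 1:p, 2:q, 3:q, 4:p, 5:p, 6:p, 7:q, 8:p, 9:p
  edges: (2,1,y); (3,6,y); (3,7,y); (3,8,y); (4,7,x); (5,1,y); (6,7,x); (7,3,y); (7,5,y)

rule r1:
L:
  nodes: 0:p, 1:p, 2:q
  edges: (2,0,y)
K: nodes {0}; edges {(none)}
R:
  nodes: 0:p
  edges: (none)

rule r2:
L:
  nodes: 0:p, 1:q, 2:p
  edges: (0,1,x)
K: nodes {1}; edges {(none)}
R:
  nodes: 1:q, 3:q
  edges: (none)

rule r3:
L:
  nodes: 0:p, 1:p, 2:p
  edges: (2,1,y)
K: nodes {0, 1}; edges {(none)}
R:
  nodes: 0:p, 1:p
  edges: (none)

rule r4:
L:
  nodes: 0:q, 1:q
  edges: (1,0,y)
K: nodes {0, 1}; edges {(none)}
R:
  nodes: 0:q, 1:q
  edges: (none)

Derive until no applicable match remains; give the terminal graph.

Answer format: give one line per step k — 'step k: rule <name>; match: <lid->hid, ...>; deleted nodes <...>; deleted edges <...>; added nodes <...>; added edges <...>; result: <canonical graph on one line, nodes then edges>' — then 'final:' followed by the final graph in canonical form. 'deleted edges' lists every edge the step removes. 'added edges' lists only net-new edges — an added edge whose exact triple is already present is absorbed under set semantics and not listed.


step 1: rule r1; match: 0->1, 1->9, 2->2; deleted nodes 2, 9; deleted edges (2,1,y); added nodes (none); added edges (none); result: nodes: 1:p, 3:q, 4:p, 5:p, 6:p, 7:q, 8:p edges: (3,6,y); (3,7,y); (3,8,y); (4,7,x); (5,1,y); (6,7,x); (7,3,y); (7,5,y)
step 2: rule r4; match: 0->3, 1->7; deleted nodes (none); deleted edges (7,3,y); added nodes (none); added edges (none); result: nodes: 1:p, 3:q, 4:p, 5:p, 6:p, 7:q, 8:p edges: (3,6,y); (3,7,y); (3,8,y); (4,7,x); (5,1,y); (6,7,x); (7,5,y)
step 3: rule r4; match: 0->7, 1->3; deleted nodes (none); deleted edges (3,7,y); added nodes (none); added edges (none); result: nodes: 1:p, 3:q, 4:p, 5:p, 6:p, 7:q, 8:p edges: (3,6,y); (3,8,y); (4,7,x); (5,1,y); (6,7,x); (7,5,y)
final:
nodes: 1:p, 3:q, 4:p, 5:p, 6:p, 7:q, 8:p
edges: (3,6,y); (3,8,y); (4,7,x); (5,1,y); (6,7,x); (7,5,y)


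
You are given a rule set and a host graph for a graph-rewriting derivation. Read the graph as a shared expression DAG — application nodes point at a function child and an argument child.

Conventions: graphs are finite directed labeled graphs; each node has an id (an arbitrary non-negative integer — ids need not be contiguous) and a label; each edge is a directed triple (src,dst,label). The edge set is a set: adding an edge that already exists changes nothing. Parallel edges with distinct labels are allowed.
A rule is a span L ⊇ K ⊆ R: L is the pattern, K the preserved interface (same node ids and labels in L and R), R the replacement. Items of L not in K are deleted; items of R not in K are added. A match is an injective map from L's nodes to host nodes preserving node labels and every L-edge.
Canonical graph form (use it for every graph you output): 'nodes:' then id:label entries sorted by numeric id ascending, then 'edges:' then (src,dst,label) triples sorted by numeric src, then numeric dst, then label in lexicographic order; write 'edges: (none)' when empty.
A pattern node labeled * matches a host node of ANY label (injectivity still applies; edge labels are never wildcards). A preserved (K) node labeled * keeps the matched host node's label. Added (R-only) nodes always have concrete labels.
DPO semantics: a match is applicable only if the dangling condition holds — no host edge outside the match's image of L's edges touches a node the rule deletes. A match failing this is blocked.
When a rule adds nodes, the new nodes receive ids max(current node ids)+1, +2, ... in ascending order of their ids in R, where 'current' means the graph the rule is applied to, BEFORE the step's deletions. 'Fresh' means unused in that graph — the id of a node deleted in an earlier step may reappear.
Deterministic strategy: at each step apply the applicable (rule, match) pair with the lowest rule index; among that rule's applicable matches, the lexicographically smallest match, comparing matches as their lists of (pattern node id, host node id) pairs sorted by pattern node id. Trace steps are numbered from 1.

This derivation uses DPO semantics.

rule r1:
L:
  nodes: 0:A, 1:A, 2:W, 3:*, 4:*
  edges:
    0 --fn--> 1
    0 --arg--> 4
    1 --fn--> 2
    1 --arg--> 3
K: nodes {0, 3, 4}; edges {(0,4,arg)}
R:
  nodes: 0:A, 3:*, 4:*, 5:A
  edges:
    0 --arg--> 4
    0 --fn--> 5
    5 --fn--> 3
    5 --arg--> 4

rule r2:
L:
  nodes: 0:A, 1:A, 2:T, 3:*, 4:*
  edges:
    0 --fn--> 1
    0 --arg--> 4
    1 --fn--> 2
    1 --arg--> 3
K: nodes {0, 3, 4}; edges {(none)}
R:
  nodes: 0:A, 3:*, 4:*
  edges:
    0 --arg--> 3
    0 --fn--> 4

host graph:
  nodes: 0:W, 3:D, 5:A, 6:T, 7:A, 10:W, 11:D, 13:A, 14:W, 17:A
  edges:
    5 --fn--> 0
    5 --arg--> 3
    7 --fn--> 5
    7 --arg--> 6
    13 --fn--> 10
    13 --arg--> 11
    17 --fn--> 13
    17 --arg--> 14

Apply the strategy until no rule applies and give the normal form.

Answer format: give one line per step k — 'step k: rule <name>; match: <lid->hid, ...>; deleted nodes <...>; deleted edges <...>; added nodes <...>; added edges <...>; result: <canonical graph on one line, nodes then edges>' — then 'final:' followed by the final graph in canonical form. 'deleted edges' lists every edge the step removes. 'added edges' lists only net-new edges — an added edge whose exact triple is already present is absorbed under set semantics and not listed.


step 1: rule r1; match: 0->7, 1->5, 2->0, 3->3, 4->6; deleted nodes 0, 5; deleted edges (5,0,fn); (5,3,arg); (7,5,fn); added nodes 18; added edges (7,18,fn); (18,3,fn); (18,6,arg); result: nodes: 3:D, 6:T, 7:A, 10:W, 11:D, 13:A, 14:W, 17:A, 18:A edges: (7,6,arg); (7,18,fn); (13,10,fn); (13,11,arg); (17,13,fn); (17,14,arg); (18,3,fn); (18,6,arg)
step 2: rule r1; match: 0->17, 1->13, 2->10, 3->11, 4->14; deleted nodes 10, 13; deleted edges (13,10,fn); (13,11,arg); (17,13,fn); added nodes 19; added edges (17,19,fn); (19,11,fn); (19,14,arg); result: nodes: 3:D, 6:T, 7:A, 11:D, 14:W, 17:A, 18:A, 19:A edges: (7,6,arg); (7,18,fn); (17,14,arg); (17,19,fn); (18,3,fn); (18,6,arg); (19,11,fn); (19,14,arg)
final:
nodes: 3:D, 6:T, 7:A, 11:D, 14:W, 17:A, 18:A, 19:A
edges: (7,6,arg); (7,18,fn); (17,14,arg); (17,19,fn); (18,3,fn); (18,6,arg); (19,11,fn); (19,14,arg)
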